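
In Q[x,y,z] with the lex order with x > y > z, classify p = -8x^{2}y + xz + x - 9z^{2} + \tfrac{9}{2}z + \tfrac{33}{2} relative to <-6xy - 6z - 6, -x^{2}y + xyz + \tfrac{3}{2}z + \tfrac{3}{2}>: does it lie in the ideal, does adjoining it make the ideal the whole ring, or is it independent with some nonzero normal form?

Adjoining -8x^{2}y + xz + x - 9z^{2} + \tfrac{9}{2}z + \tfrac{33}{2} makes the ideal the whole ring: the system is inconsistent.

First compute the reduced Gröbner basis of I by Buchberger's algorithm.
f_1 = -6xy - 6z - 6, LT = xy.
f_2 = -x^{2}y + xyz + \tfrac{3}{2}z + \tfrac{3}{2}, LT = x^{2}y.

S(f_1,f_2): lcm = x^{2}y. S = xyz + xz + x + \tfrac{3}{2}z + \tfrac{3}{2}.
  leading term xyz: subtract (-\tfrac{1}{6}z)·f_1 from xyz + xz + x + \tfrac{3}{2}z + \tfrac{3}{2} → xz + x - z^{2} + \tfrac{1}{2}z + \tfrac{3}{2}
  leading term xz: no divisor's leading term divides it; move xz to the remainder.
  leading term x: no divisor's leading term divides it; move x to the remainder.
  leading term z^{2}: no divisor's leading term divides it; move -z^{2} to the remainder.
  leading term z: no divisor's leading term divides it; move \tfrac{1}{2}z to the remainder.
  leading term 1: no divisor's leading term divides it; move \tfrac{3}{2} to the remainder.
  remainder xz + x - z^{2} + \tfrac{1}{2}z + \tfrac{3}{2} ≠ 0; add h_3 = xz + x - z^{2} + \tfrac{1}{2}z + \tfrac{3}{2} to the basis.

S(f_1,h_3): lcm = xyz. S = -xy + yz^{2} - \tfrac{1}{2}yz - \tfrac{3}{2}y + z^{2} + z.
  leading term xy: subtract (\tfrac{1}{6})·f_1 from -xy + yz^{2} - \tfrac{1}{2}yz - \tfrac{3}{2}y + z^{2} + z → yz^{2} - \tfrac{1}{2}yz - \tfrac{3}{2}y + z^{2} + 2z + 1
  leading term yz^{2}: no divisor's leading term divides it; move yz^{2} to the remainder.
  leading term yz: no divisor's leading term divides it; move -\tfrac{1}{2}yz to the remainder.
  leading term y: no divisor's leading term divides it; move -\tfrac{3}{2}y to the remainder.
  leading term z^{2}: no divisor's leading term divides it; move z^{2} to the remainder.
  leading term z: no divisor's leading term divides it; move 2z to the remainder.
  leading term 1: no divisor's leading term divides it; move 1 to the remainder.
  remainder yz^{2} - \tfrac{1}{2}yz - \tfrac{3}{2}y + z^{2} + 2z + 1 ≠ 0; add h_4 = yz^{2} - \tfrac{1}{2}yz - \tfrac{3}{2}y + z^{2} + 2z + 1 to the basis.

The other S-polynomials (S(f_2,h_3), S(f_1,h_4), S(f_2,h_4), S(h_3,h_4)) all reduce to 0 modulo the current basis, so we have a Gröbner basis.
Inter-reduce: drop elements whose leading term is divisible by another's, tail-reduce, and make monic.
Reduced Gröbner basis: {xy + z + 1, xz + x - z^{2} + \tfrac{1}{2}z + \tfrac{3}{2}, yz^{2} - \tfrac{1}{2}yz - \tfrac{3}{2}y + z^{2} + 2z + 1}.
Label its elements g_1 = xy + z + 1, g_2 = xz + x - z^{2} + \tfrac{1}{2}z + \tfrac{3}{2}, g_3 = yz^{2} - \tfrac{1}{2}yz - \tfrac{3}{2}y + z^{2} + 2z + 1.

Reduce p = -8x^{2}y + xz + x - 9z^{2} + \tfrac{9}{2}z + \tfrac{33}{2} modulo G:
  leading term x^{2}y: subtract (-8x)·g_1 from -8x^{2}y + xz + x - 9z^{2} + \tfrac{9}{2}z + \tfrac{33}{2} → 9xz + 9x - 9z^{2} + \tfrac{9}{2}z + \tfrac{33}{2}
  leading term xz: subtract (9)·g_2 from 9xz + 9x - 9z^{2} + \tfrac{9}{2}z + \tfrac{33}{2} → 3
  leading term 1: no divisor's leading term divides it; move 3 to the remainder.
  normal form = 3.
The normal form is nonzero, so p ∉ I. Since p minus its normal form lies in I, I + (p) = I + (r) where r = 3; decide whether this ideal is the whole ring.
Here r = 3 is a nonzero constant, hence a unit: 1 ∈ I + (p), the Gröbner basis of I + (p) is {1}, and the enlarged system has no common solution — adjoining p is inconsistent.

Ideal membership is decidable via reduction modulo a Gröbner basis.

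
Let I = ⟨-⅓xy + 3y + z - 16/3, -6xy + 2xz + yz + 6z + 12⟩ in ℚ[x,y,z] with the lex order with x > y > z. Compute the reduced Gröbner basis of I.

G = {xy - 9y - 3z + 16, xz + ½yz - 27y - 6z + 54, y²z - 54y² + 6yz + 108y + 6z² - 32z}

f_1 = -⅓xy + 3y + z - 16/3, LT = xy.
f_2 = -6xy + 2xz + yz + 6z + 12, LT = xy.

S(f_1,f_2): lcm = xy. S = ⅓xz + ⅙yz - 9y - 2z + 18.
  leading term xz: no divisor's leading term divides it; move ⅓xz to the remainder.
  leading term yz: no divisor's leading term divides it; move ⅙yz to the remainder.
  leading term y: no divisor's leading term divides it; move -9y to the remainder.
  leading term z: no divisor's leading term divides it; move -2z to the remainder.
  leading term 1: no divisor's leading term divides it; move 18 to the remainder.
  remainder ⅓xz + ⅙yz - 9y - 2z + 18 ≠ 0; add g_3 = ⅓xz + ⅙yz - 9y - 2z + 18 to the basis.

S(f_1,g_3): lcm = xyz. S = -½y²z + 27y² - 3yz - 54y - 3z² + 16z.
  leading term y²z: no divisor's leading term divides it; move -½y²z to the remainder.
  leading term y²: no divisor's leading term divides it; move 27y² to the remainder.
  leading term yz: no divisor's leading term divides it; move -3yz to the remainder.
  leading term y: no divisor's leading term divides it; move -54y to the remainder.
  leading term z²: no divisor's leading term divides it; move -3z² to the remainder.
  leading term z: no divisor's leading term divides it; move 16z to the remainder.
  remainder -½y²z + 27y² - 3yz - 54y - 3z² + 16z ≠ 0; add g_4 = -½y²z + 27y² - 3yz - 54y - 3z² + 16z to the basis.

The other S-polynomials (S(f_2,g_3), S(f_1,g_4), S(f_2,g_4), S(g_3,g_4)) all reduce to 0 modulo the current basis, so we have a Gröbner basis.
Inter-reduce: drop elements whose leading term is divisible by another's, tail-reduce, and make monic.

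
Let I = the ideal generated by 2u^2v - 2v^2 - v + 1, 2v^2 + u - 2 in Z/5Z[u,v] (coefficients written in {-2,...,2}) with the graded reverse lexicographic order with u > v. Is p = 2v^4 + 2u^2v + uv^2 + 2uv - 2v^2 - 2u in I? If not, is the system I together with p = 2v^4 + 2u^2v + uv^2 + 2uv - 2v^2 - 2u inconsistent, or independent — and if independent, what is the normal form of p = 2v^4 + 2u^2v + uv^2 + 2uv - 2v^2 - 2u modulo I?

2v^4 + 2u^2v + uv^2 + 2uv - 2v^2 - 2u is independent of I; its normal form modulo I is 2uv + 2u + v + 1.

First compute the reduced Gröbner basis of I by Buchberger's algorithm.
f_1 = 2u^2v - 2v^2 - v + 1, LT = u^2v.
f_2 = 2v^2 + u - 2, LT = v^2.

S(f_1,f_2): lcm = u^2v^2. S = 2u^3 - v^3 + u^2 + 2v^2 - 2v.
  leading term u^3: no divisor's leading term divides it; move 2u^3 to the remainder.
  leading term v^3: subtract (2v)·f_2 from -v^3 + u^2 + 2v^2 - 2v → u^2 - 2uv + 2v^2 + 2v
  leading term u^2: no divisor's leading term divides it; move u^2 to the remainder.
  leading term uv: no divisor's leading term divides it; move -2uv to the remainder.
  leading term v^2: subtract (1)·f_2 from 2v^2 + 2v → -u + 2v + 2
  leading term u: no divisor's leading term divides it; move -u to the remainder.
  leading term v: no divisor's leading term divides it; move 2v to the remainder.
  leading term 1: no divisor's leading term divides it; move 2 to the remainder.
  remainder 2u^3 + u^2 - 2uv - u + 2v + 2 ≠ 0; add h_3 = 2u^3 + u^2 - 2uv - u + 2v + 2 to the basis.

The other S-polynomials (S(f_1,h_3), S(f_2,h_3)) all reduce to 0 modulo the current basis, so we have a Gröbner basis.
Inter-reduce: drop elements whose leading term is divisible by another's, tail-reduce, and make monic.
Reduced Gröbner basis: {u^3 - 2u^2 - uv + 2u + v + 1, u^2v - 2u + 2v + 2, v^2 - 2u - 1}.
Label its elements g_1 = u^3 - 2u^2 - uv + 2u + v + 1, g_2 = u^2v - 2u + 2v + 2, g_3 = v^2 - 2u - 1.

Reduce p = 2v^4 + 2u^2v + uv^2 + 2uv - 2v^2 - 2u modulo G:
  leading term v^4: subtract (2v^2)·g_3 from 2v^4 + 2u^2v + uv^2 + 2uv - 2v^2 - 2u → 2u^2v + 2uv - 2u
  leading term u^2v: subtract (2)·g_2 from 2u^2v + 2uv - 2u → 2uv + 2u + v + 1
  leading term uv: no divisor's leading term divides it; move 2uv to the remainder.
  leading term u: no divisor's leading term divides it; move 2u to the remainder.
  leading term v: no divisor's leading term divides it; move v to the remainder.
  leading term 1: no divisor's leading term divides it; move 1 to the remainder.
  normal form = 2uv + 2u + v + 1.
The normal form is nonzero, so p ∉ I. Since p minus its normal form lies in I, I + (p) = I + (r) where r = 2uv + 2u + v + 1; decide whether this ideal is the whole ring.
Run Buchberger on G together with r (pairs among the g_i already reduce to 0 since G is a Gröbner basis):
g_1 = u^3 - 2u^2 - uv + 2u + v + 1, LT = u^3.
g_2 = u^2v - 2u + 2v + 2, LT = u^2v.
g_3 = v^2 - 2u - 1, LT = v^2.
r = 2uv + 2u + v + 1, LT = uv.

S(g_1,r): lcm = u^3v. S = -u^3 - uv^2 + 2u^2 + 2uv + v^2 + v.
  leading term u^3: subtract (-1)·g_1 from -u^3 - uv^2 + 2u^2 + 2uv + v^2 + v → -uv^2 + uv + v^2 + 2u + 2v + 1
  leading term uv^2: subtract (-u)·g_3 from -uv^2 + uv + v^2 + 2u + 2v + 1 → -2u^2 + uv + v^2 + u + 2v + 1
  leading term u^2: no divisor's leading term divides it; move -2u^2 to the remainder.
  leading term uv: subtract (-2)·r from uv + v^2 + u + 2v + 1 → v^2 - v - 2
  leading term v^2: subtract (1)·g_3 from v^2 - v - 2 → 2u - v - 1
  leading term u: no divisor's leading term divides it; move 2u to the remainder.
  leading term v: no divisor's leading term divides it; move -v to the remainder.
  leading term 1: no divisor's leading term divides it; move -1 to the remainder.
  remainder -2u^2 + 2u - v - 1 ≠ 0; add m_5 = -2u^2 + 2u - v - 1 to the basis.

S(g_2,r): lcm = u^2v. S = -u^2 + 2uv + 2v + 2.
  leading term u^2: subtract (-2)·m_5 from -u^2 + 2uv + 2v + 2 → 2uv - u
  leading term uv: subtract (1)·r from 2uv - u → 2u - v - 1
  leading term u: no divisor's leading term divides it; move 2u to the remainder.
  leading term v: no divisor's leading term divides it; move -v to the remainder.
  leading term 1: no divisor's leading term divides it; move -1 to the remainder.
  remainder 2u - v - 1 ≠ 0; add m_6 = 2u - v - 1 to the basis.

S(g_3,r): lcm = uv^2. S = -2u^2 - uv + 2v^2 - u + 2v.
  leading term u^2: subtract (1)·m_5 from -2u^2 - uv + 2v^2 - u + 2v → -uv + 2v^2 + 2u - 2v + 1
  leading term uv: subtract (2)·r from -uv + 2v^2 + 2u - 2v + 1 → 2v^2 - 2u + v - 1
  leading term v^2: subtract (2)·g_3 from 2v^2 - 2u + v - 1 → 2u + v + 1
  leading term u: subtract (1)·m_6 from 2u + v + 1 → 2v + 2
  leading term v: no divisor's leading term divides it; move 2v to the remainder.
  leading term 1: no divisor's leading term divides it; move 2 to the remainder.
  remainder 2v + 2 ≠ 0; add m_7 = 2v + 2 to the basis.

The other S-polynomials (S(g_1,g_2), S(g_1,g_3), S(g_2,g_3), S(g_1,m_5), S(g_2,m_5), S(g_3,m_5), S(r,m_5), S(g_1,m_6), S(g_2,m_6), S(g_3,m_6), S(r,m_6), S(m_5,m_6), S(g_1,m_7), S(g_2,m_7), S(g_3,m_7), S(r,m_7), S(m_5,m_7), S(m_6,m_7)) all reduce to 0 modulo the current basis, so we have a Gröbner basis.
Inter-reduce: drop elements whose leading term is divisible by another's, tail-reduce, and make monic.
Reduced Gröbner basis: {u, v + 1}.
The reduced Gröbner basis of I + (p) is {u, v + 1} ≠ {1}, a proper ideal, so the enlarged system stays consistent: p is independent of I, with normal form 2uv + 2u + v + 1.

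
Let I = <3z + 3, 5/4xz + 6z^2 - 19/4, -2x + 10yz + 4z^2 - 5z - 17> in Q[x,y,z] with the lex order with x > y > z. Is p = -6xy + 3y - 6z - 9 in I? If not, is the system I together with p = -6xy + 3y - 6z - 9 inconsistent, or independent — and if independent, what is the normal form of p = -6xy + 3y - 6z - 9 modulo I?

First compute the reduced Gröbner basis of I by Buchberger's algorithm.
f_1 = 3z + 3, LT = z.
f_2 = 5/4xz + 6z^2 - 19/4, LT = xz.
f_3 = -2x + 10yz + 4z^2 - 5z - 17, LT = x.

S(f_1,f_2): lcm = xz. S = x - 24/5z^2 + 19/5.
  leading term x: subtract (-1/2)·f_3 from x - 24/5z^2 + 19/5 → 5yz - 14/5z^2 - 5/2z - 47/10
  leading term yz: subtract (5/3y)·f_1 from 5yz - 14/5z^2 - 5/2z - 47/10 → -5y - 14/5z^2 - 5/2z - 47/10
  leading term y: no divisor's leading term divides it; move -5y to the remainder.
  leading term z^2: subtract (-14/15z)·f_1 from -14/5z^2 - 5/2z - 47/10 → 3/10z - 47/10
  leading term z: subtract (1/10)·f_1 from 3/10z - 47/10 → -5
  leading term 1: no divisor's leading term divides it; move -5 to the remainder.
  remainder -5y - 5 ≠ 0; add h_4 = -5y - 5 to the basis.

The other S-polynomials (S(f_1,f_3), S(f_2,f_3), S(f_1,h_4), S(f_2,h_4), S(f_3,h_4)) all reduce to 0 modulo the current basis, so we have a Gröbner basis.
Inter-reduce: drop elements whose leading term is divisible by another's, tail-reduce, and make monic.
Reduced Gröbner basis: {x - 1, y + 1, z + 1}.
Label its elements g_1 = x - 1, g_2 = y + 1, g_3 = z + 1.

Reduce p = -6xy + 3y - 6z - 9 modulo G:
  leading term xy: subtract (-6y)·g_1 from -6xy + 3y - 6z - 9 → -3y - 6z - 9
  leading term y: subtract (-3)·g_2 from -3y - 6z - 9 → -6z - 6
  leading term z: subtract (-6)·g_3 from -6z - 6 → 0
  normal form = 0.
Since the normal form is 0, p ∈ I.

Ideal membership is decidable via reduction modulo a Gröbner basis.

-6xy + 3y - 6z - 9 lies in I (it reduces to 0).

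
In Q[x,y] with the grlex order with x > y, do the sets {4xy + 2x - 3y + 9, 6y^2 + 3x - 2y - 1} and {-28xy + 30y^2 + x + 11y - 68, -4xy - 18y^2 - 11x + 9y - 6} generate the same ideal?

Yes, the ideals are equal.

Two ideals are equal iff their reduced Gröbner bases coincide (the reduced basis is unique for a fixed ordering).
Buchberger on the first generating set:
f_1 = 4xy + 2x - 3y + 9, LT = xy.
f_2 = 6y^2 + 3x - 2y - 1, LT = y^2.

S(f_1,f_2): lcm = xy^2. S = -1/2x^2 + 5/6xy - 3/4y^2 + 1/6x + 9/4y.
  leading term x^2: no divisor's leading term divides it; move -1/2x^2 to the remainder.
  leading term xy: subtract (5/24)·f_1 from 5/6xy - 3/4y^2 + 1/6x + 9/4y → -3/4y^2 - 1/4x + 23/8y - 15/8
  leading term y^2: subtract (-1/8)·f_2 from -3/4y^2 - 1/4x + 23/8y - 15/8 → 1/8x + 21/8y - 2
  leading term x: no divisor's leading term divides it; move 1/8x to the remainder.
  leading term y: no divisor's leading term divides it; move 21/8y to the remainder.
  leading term 1: no divisor's leading term divides it; move -2 to the remainder.
  remainder -1/2x^2 + 1/8x + 21/8y - 2 ≠ 0; add g_3 = -1/2x^2 + 1/8x + 21/8y - 2 to the basis.

The other S-polynomials (S(f_1,g_3), S(f_2,g_3)) all reduce to 0 modulo the current basis, so we have a Gröbner basis.
Inter-reduce: drop elements whose leading term is divisible by another's, tail-reduce, and make monic.
Reduced Gröbner basis: {x^2 - 1/4x - 21/4y + 4, xy + 1/2x - 3/4y + 9/4, y^2 + 1/2x - 1/3y - 1/6}.

Buchberger on the second generating set:
h_1 = -28xy + 30y^2 + x + 11y - 68, LT = xy.
h_2 = -4xy - 18y^2 - 11x + 9y - 6, LT = xy.

S(h_1,h_2): lcm = xy. S = -39/7y^2 - 39/14x + 13/7y + 13/14.
  leading term y^2: no divisor's leading term divides it; move -39/7y^2 to the remainder.
  leading term x: no divisor's leading term divides it; move -39/14x to the remainder.
  leading term y: no divisor's leading term divides it; move 13/7y to the remainder.
  leading term 1: no divisor's leading term divides it; move 13/14 to the remainder.
  remainder -39/7y^2 - 39/14x + 13/7y + 13/14 ≠ 0; add k_3 = -39/7y^2 - 39/14x + 13/7y + 13/14 to the basis.

S(h_1,k_3): lcm = xy^2. S = -15/14y^3 - 1/2x^2 + 25/84xy - 11/28y^2 + 1/6x + 17/7y.
  leading term y^3: subtract (5/26y)·k_3 from -15/14y^3 - 1/2x^2 + 25/84xy - 11/28y^2 + 1/6x + 17/7y → -1/2x^2 + 5/6xy - 3/4y^2 + 1/6x + 9/4y
  leading term x^2: no divisor's leading term divides it; move -1/2x^2 to the remainder.
  leading term xy: subtract (-5/168)·h_1 from 5/6xy - 3/4y^2 + 1/6x + 9/4y → 1/7y^2 + 11/56x + 433/168y - 85/42
  leading term y^2: subtract (-1/39)·k_3 from 1/7y^2 + 11/56x + 433/168y - 85/42 → 1/8x + 21/8y - 2
  leading term x: no divisor's leading term divides it; move 1/8x to the remainder.
  leading term y: no divisor's leading term divides it; move 21/8y to the remainder.
  leading term 1: no divisor's leading term divides it; move -2 to the remainder.
  remainder -1/2x^2 + 1/8x + 21/8y - 2 ≠ 0; add k_4 = -1/2x^2 + 1/8x + 21/8y - 2 to the basis.

The other S-polynomials (S(h_2,k_3), S(h_1,k_4), S(h_2,k_4), S(k_3,k_4)) all reduce to 0 modulo the current basis, so we have a Gröbner basis.
Inter-reduce: drop elements whose leading term is divisible by another's, tail-reduce, and make monic.
Reduced Gröbner basis: {x^2 - 1/4x - 21/4y + 4, xy + 1/2x - 3/4y + 9/4, y^2 + 1/2x - 1/3y - 1/6}.

The two bases agree; hence the ideals are identical.
The choice of monomial ordering does not affect the verdict — as long as both bases are computed under the same ordering, their equality decides ideal equality.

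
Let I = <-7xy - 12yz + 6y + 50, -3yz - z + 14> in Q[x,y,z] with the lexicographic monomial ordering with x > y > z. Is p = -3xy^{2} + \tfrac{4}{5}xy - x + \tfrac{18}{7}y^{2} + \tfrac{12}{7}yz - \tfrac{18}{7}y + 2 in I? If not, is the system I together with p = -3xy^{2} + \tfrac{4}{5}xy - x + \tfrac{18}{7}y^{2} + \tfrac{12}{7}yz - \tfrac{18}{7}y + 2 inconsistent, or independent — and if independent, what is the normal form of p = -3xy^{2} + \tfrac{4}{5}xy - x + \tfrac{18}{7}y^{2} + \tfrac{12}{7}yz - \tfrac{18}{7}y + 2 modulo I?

First compute the reduced Gröbner basis of I by Buchberger's algorithm.
f_1 = -7xy - 12yz + 6y + 50, LT = xy.
f_2 = -3yz - z + 14, LT = yz.

S(f_1,f_2): lcm = xyz. S = -\tfrac{1}{3}xz + \tfrac{14}{3}x + \tfrac{12}{7}yz^{2} - \tfrac{6}{7}yz - \tfrac{50}{7}z.
  reduce S modulo (f_1, f_2):
  remainder -\tfrac{1}{3}xz + \tfrac{14}{3}x - \tfrac{4}{7}z^{2} + \tfrac{8}{7}z - 4 ≠ 0; add h_3 = -\tfrac{1}{3}xz + \tfrac{14}{3}x - \tfrac{4}{7}z^{2} + \tfrac{8}{7}z - 4 to the basis.

The other S-polynomials (S(f_1,h_3), S(f_2,h_3)) all reduce to 0 modulo the current basis, so we have a Gröbner basis.
Inter-reduce: drop elements whose leading term is divisible by another's, tail-reduce, and make monic.
Reduced Gröbner basis: {xy - \tfrac{6}{7}y - \tfrac{4}{7}z + \tfrac{6}{7}, xz - 14x + \tfrac{12}{7}z^{2} - \tfrac{24}{7}z + 12, yz + \tfrac{1}{3}z - \tfrac{14}{3}}.
Label its elements g_1 = xy - \tfrac{6}{7}y - \tfrac{4}{7}z + \tfrac{6}{7}, g_2 = xz - 14x + \tfrac{12}{7}z^{2} - \tfrac{24}{7}z + 12, g_3 = yz + \tfrac{1}{3}z - \tfrac{14}{3}.

Reduce p = -3xy^{2} + \tfrac{4}{5}xy - x + \tfrac{18}{7}y^{2} + \tfrac{12}{7}yz - \tfrac{18}{7}y + 2 modulo G:
  leading term xy^{2}: subtract (-3y)·g_1 from -3xy^{2} + \tfrac{4}{5}xy - x + \tfrac{18}{7}y^{2} + \tfrac{12}{7}yz - \tfrac{18}{7}y + 2 → \tfrac{4}{5}xy - x + 2
  leading term xy: subtract (\tfrac{4}{5})·g_1 from \tfrac{4}{5}xy - x + 2 → -x + \tfrac{24}{35}y + \tfrac{16}{35}z + \tfrac{46}{35}
  leading term x: no divisor's leading term divides it; move -x to the remainder.
  leading term y: no divisor's leading term divides it; move \tfrac{24}{35}y to the remainder.
  leading term z: no divisor's leading term divides it; move \tfrac{16}{35}z to the remainder.
  leading term 1: no divisor's leading term divides it; move \tfrac{46}{35} to the remainder.
  normal form = -x + \tfrac{24}{35}y + \tfrac{16}{35}z + \tfrac{46}{35}.
The normal form is nonzero, so p ∉ I. Since p minus its normal form lies in I, I + (p) = I + (r) where r = -x + \tfrac{24}{35}y + \tfrac{16}{35}z + \tfrac{46}{35}; decide whether this ideal is the whole ring.
Run Buchberger on G together with r (pairs among the g_i already reduce to 0 since G is a Gröbner basis):
g_1 = xy - \tfrac{6}{7}y - \tfrac{4}{7}z + \tfrac{6}{7}, LT = xy.
g_2 = xz - 14x + \tfrac{12}{7}z^{2} - \tfrac{24}{7}z + 12, LT = xz.
g_3 = yz + \tfrac{1}{3}z - \tfrac{14}{3}, LT = yz.
r = -x + \tfrac{24}{35}y + \tfrac{16}{35}z + \tfrac{46}{35}, LT = x.

S(g_1,r): lcm = xy. S = \tfrac{24}{35}y^{2} + \tfrac{16}{35}yz + \tfrac{16}{35}y - \tfrac{4}{7}z + \tfrac{6}{7}.
  reduce S modulo (g_1, g_2, g_3, r):
  remainder \tfrac{24}{35}y^{2} + \tfrac{16}{35}y - \tfrac{76}{105}z + \tfrac{314}{105} ≠ 0; add m_5 = \tfrac{24}{35}y^{2} + \tfrac{16}{35}y - \tfrac{76}{105}z + \tfrac{314}{105} to the basis.

S(g_2,r): lcm = xz. S = -14x + \tfrac{24}{35}yz + \tfrac{76}{35}z^{2} - \tfrac{74}{35}z + 12.
  reduce S modulo (g_1, g_2, g_3, r, m_5):
  remainder -\tfrac{48}{5}y + \tfrac{76}{35}z^{2} - \tfrac{306}{35}z - \tfrac{16}{5} ≠ 0; add m_6 = -\tfrac{48}{5}y + \tfrac{76}{35}z^{2} - \tfrac{306}{35}z - \tfrac{16}{5} to the basis.

S(g_1,m_6): lcm = xy. S = \tfrac{19}{84}xz^{2} - \tfrac{51}{56}xz - \tfrac{1}{3}x - \tfrac{6}{7}y - \tfrac{4}{7}z + \tfrac{6}{7}.
  reduce S modulo (g_1, g_2, g_3, r, m_5, m_6):
  remainder -\tfrac{19}{49}z^{3} + \tfrac{153}{98}z^{2} + 8 ≠ 0; add m_7 = -\tfrac{19}{49}z^{3} + \tfrac{153}{98}z^{2} + 8 to the basis.

The other S-polynomials (S(g_1,g_2), S(g_1,g_3), S(g_2,g_3), S(g_3,r), S(g_1,m_5), S(g_2,m_5), S(g_3,m_5), S(r,m_5), S(g_2,m_6), S(g_3,m_6), S(r,m_6), S(m_5,m_6), S(g_1,m_7), S(g_2,m_7), S(g_3,m_7), S(r,m_7), S(m_5,m_7), S(m_6,m_7)) all reduce to 0 modulo the current basis, so we have a Gröbner basis.
Inter-reduce: drop elements whose leading term is divisible by another's, tail-reduce, and make monic.
Reduced Gröbner basis: {x - \tfrac{38}{245}z^{2} + \tfrac{41}{245}z - \tfrac{38}{35}, y - \tfrac{19}{84}z^{2} + \tfrac{51}{56}z + \tfrac{1}{3}, z^{3} - \tfrac{153}{38}z^{2} - \tfrac{392}{19}}.
The reduced Gröbner basis of I + (p) is {x - \tfrac{38}{245}z^{2} + \tfrac{41}{245}z - \tfrac{38}{35}, y - \tfrac{19}{84}z^{2} + \tfrac{51}{56}z + \tfrac{1}{3}, z^{3} - \tfrac{153}{38}z^{2} - \tfrac{392}{19}} ≠ {1}, a proper ideal, so the enlarged system stays consistent: p is independent of I, with normal form -x + \tfrac{24}{35}y + \tfrac{16}{35}z + \tfrac{46}{35}.

-3xy^{2} + \tfrac{4}{5}xy - x + \tfrac{18}{7}y^{2} + \tfrac{12}{7}yz - \tfrac{18}{7}y + 2 is independent of I; its normal form modulo I is -x + \tfrac{24}{35}y + \tfrac{16}{35}z + \tfrac{46}{35}.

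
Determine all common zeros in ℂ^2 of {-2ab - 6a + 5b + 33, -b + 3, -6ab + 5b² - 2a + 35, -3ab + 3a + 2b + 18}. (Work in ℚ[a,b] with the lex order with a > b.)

Compute a lex Gröbner basis by Buchberger's algorithm.
f_1 = -2ab - 6a + 5b + 33, LT = ab.
f_2 = -b + 3, LT = b.
f_3 = -6ab - 2a + 5b² + 35, LT = ab.
f_4 = -3ab + 3a + 2b + 18, LT = ab.

S(f_1,f_2): lcm = ab. S = 6a - 5/2b - 33/2.
  reduce S modulo (f_1, f_2, f_3, f_4):
  remainder 6a - 24 ≠ 0; add h_5 = 6a - 24 to the basis.

The other S-polynomials (S(f_1,f_3), S(f_1,f_4), S(f_2,f_3), S(f_2,f_4), S(f_3,f_4), S(f_1,h_5), S(f_2,h_5), S(f_3,h_5), S(f_4,h_5)) all reduce to 0 modulo the current basis, so we have a Gröbner basis.
Inter-reduce: drop elements whose leading term is divisible by another's, tail-reduce, and make monic.
Reduced Gröbner basis: {a - 4, b - 3}.

From the last basis element, b - 3 = 0, so b takes values in {3}. Each choice, substituted upward through the basis, yields the corresponding point(s) of the solution set.
  b = 3: the earlier basis element becomes a - 4 = 0, giving a = 4 — point (4, 3).

{(4, 3)}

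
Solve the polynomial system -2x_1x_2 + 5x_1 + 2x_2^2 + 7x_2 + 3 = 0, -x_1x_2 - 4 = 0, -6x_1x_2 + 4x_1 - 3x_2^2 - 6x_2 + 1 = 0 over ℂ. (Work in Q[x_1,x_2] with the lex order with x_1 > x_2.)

{(-4, 1)}

Compute a lex Gröbner basis by Buchberger's algorithm.
f_1 = -2x_1x_2 + 5x_1 + 2x_2^2 + 7x_2 + 3, LT = x_1x_2.
f_2 = -x_1x_2 - 4, LT = x_1x_2.
f_3 = -6x_1x_2 + 4x_1 - 3x_2^2 - 6x_2 + 1, LT = x_1x_2.

S(f_1,f_2): lcm = x_1x_2. S = -5/2x_1 - x_2^2 - 7/2x_2 - 11/2.
  leading term x_1: no divisor's leading term divides it; move -5/2x_1 to the remainder.
  leading term x_2^2: no divisor's leading term divides it; move -x_2^2 to the remainder.
  leading term x_2: no divisor's leading term divides it; move -7/2x_2 to the remainder.
  leading term 1: no divisor's leading term divides it; move -11/2 to the remainder.
  remainder -5/2x_1 - x_2^2 - 7/2x_2 - 11/2 ≠ 0; add h_4 = -5/2x_1 - x_2^2 - 7/2x_2 - 11/2 to the basis.

S(f_1,f_3): lcm = x_1x_2. S = -11/6x_1 - 3/2x_2^2 - 9/2x_2 - 4/3.
  leading term x_1: subtract (11/15)·h_4 from -11/6x_1 - 3/2x_2^2 - 9/2x_2 - 4/3 → -23/30x_2^2 - 29/15x_2 + 27/10
  leading term x_2^2: no divisor's leading term divides it; move -23/30x_2^2 to the remainder.
  leading term x_2: no divisor's leading term divides it; move -29/15x_2 to the remainder.
  leading term 1: no divisor's leading term divides it; move 27/10 to the remainder.
  remainder -23/30x_2^2 - 29/15x_2 + 27/10 ≠ 0; add h_5 = -23/30x_2^2 - 29/15x_2 + 27/10 to the basis.

S(f_1,h_4): lcm = x_1x_2. S = -5/2x_1 - 2/5x_2^3 - 12/5x_2^2 - 57/10x_2 - 3/2.
  leading term x_1: subtract (1)·h_4 from -5/2x_1 - 2/5x_2^3 - 12/5x_2^2 - 57/10x_2 - 3/2 → -2/5x_2^3 - 7/5x_2^2 - 11/5x_2 + 4
  leading term x_2^3: subtract (12/23x_2)·h_5 from -2/5x_2^3 - 7/5x_2^2 - 11/5x_2 + 4 → -9/23x_2^2 - 83/23x_2 + 4
  leading term x_2^2: subtract (270/529)·h_5 from -9/23x_2^2 - 83/23x_2 + 4 → -1387/529x_2 + 1387/529
  leading term x_2: no divisor's leading term divides it; move -1387/529x_2 to the remainder.
  leading term 1: no divisor's leading term divides it; move 1387/529 to the remainder.
  remainder -1387/529x_2 + 1387/529 ≠ 0; add h_6 = -1387/529x_2 + 1387/529 to the basis.

The other S-polynomials (S(f_2,f_3), S(f_2,h_4), S(f_3,h_4), S(f_1,h_5), S(f_2,h_5), S(f_3,h_5), S(h_4,h_5), S(f_1,h_6), S(f_2,h_6), S(f_3,h_6), S(h_4,h_6), S(h_5,h_6)) all reduce to 0 modulo the current basis, so we have a Gröbner basis.
Inter-reduce: drop elements whose leading term is divisible by another's, tail-reduce, and make monic.
Reduced Gröbner basis: {x_1 + 4, x_2 - 1}.

The lex basis is triangular: the last element involves only x_2. Solving x_2 - 1 = 0 gives x_2 ∈ {1}; substituting each value into the earlier elements determines the remaining variables.
  x_2 = 1: the earlier basis element becomes x_1 + 4 = 0, giving x_1 = -4 — point (-4, 1).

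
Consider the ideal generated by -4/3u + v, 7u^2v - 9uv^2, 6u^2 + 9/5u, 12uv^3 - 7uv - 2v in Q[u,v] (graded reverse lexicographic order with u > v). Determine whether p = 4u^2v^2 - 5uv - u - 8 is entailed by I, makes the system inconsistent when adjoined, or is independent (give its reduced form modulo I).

First compute the reduced Gröbner basis of I by Buchberger's algorithm.
f_1 = -4/3u + v, LT = u.
f_2 = 7u^2v - 9uv^2, LT = u^2v.
f_3 = 6u^2 + 9/5u, LT = u^2.
f_4 = 12uv^3 - 7uv - 2v, LT = uv^3.

S(f_1,f_2): lcm = u^2v. S = 15/28uv^2.
  reduce S modulo (f_1, f_2, f_3, f_4):
  remainder 45/112v^3 ≠ 0; add h_5 = 45/112v^3 to the basis.

S(f_1,f_3): lcm = u^2. S = -3/4uv - 3/10u.
  reduce S modulo (f_1, f_2, f_3, f_4, h_5):
  remainder -9/16v^2 - 9/40v ≠ 0; add h_6 = -9/16v^2 - 9/40v to the basis.

S(f_1,f_4): lcm = uv^3. S = -3/4v^4 + 7/12uv + 1/6v.
  reduce S modulo (f_1, f_2, f_3, f_4, h_5, h_6):
  remainder -1/120v ≠ 0; add h_7 = -1/120v to the basis.

The other S-polynomials (S(f_2,f_3), S(f_2,f_4), S(f_3,f_4), S(f_1,h_5), S(f_2,h_5), S(f_3,h_5), S(f_4,h_5), S(f_1,h_6), S(f_2,h_6), S(f_3,h_6), S(f_4,h_6), S(h_5,h_6), S(f_1,h_7), S(f_2,h_7), S(f_3,h_7), S(f_4,h_7), S(h_5,h_7), S(h_6,h_7)) all reduce to 0 modulo the current basis, so we have a Gröbner basis.
Inter-reduce: drop elements whose leading term is divisible by another's, tail-reduce, and make monic.
Reduced Gröbner basis: {u, v}.
Label its elements g_1 = u, g_2 = v.

Reduce p = 4u^2v^2 - 5uv - u - 8 modulo G:
  leading term u^2v^2: subtract (4uv^2)·g_1 from 4u^2v^2 - 5uv - u - 8 → -5uv - u - 8
  leading term uv: subtract (-5v)·g_1 from -5uv - u - 8 → -u - 8
  leading term u: subtract (-1)·g_1 from -u - 8 → -8
  leading term 1: no divisor's leading term divides it; move -8 to the remainder.
  normal form = -8.
The normal form is nonzero, so p ∉ I. Since p minus its normal form lies in I, I + (p) = I + (r) where r = -8; decide whether this ideal is the whole ring.
Here r = -8 is a nonzero constant, hence a unit: 1 ∈ I + (p), the Gröbner basis of I + (p) is {1}, and the enlarged system has no common solution — adjoining p is inconsistent.

Adjoining 4u^2v^2 - 5uv - u - 8 makes the ideal the whole ring: the system is inconsistent.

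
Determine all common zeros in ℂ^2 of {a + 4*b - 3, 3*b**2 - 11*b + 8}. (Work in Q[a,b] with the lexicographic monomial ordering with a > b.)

Compute a lex Gröbner basis by Buchberger's algorithm.
f_1 = a + 4*b - 3, LT = a.
f_2 = 3*b**2 - 11*b + 8, LT = b**2.

The S-polynomials (S(f_1,f_2)) all reduce to 0 modulo the current basis, so we have a Gröbner basis.
Inter-reduce: drop elements whose leading term is divisible by another's, tail-reduce, and make monic.
Reduced Gröbner basis: {a + 4*b - 3, b**2 - 11/3*b + 8/3}.

Since the basis is lex-ordered, b**2 - 11/3*b + 8/3 is univariate in b. Its roots are {1, 8/3}. Back-substituting each root into the other basis elements fixes the other coordinates.
  b = 1: the earlier basis element becomes a + 1 = 0, giving a = -1 — point (-1, 1).
  b = 8/3: the earlier basis element becomes a + 23/3 = 0, giving a = -23/3 — point (-23/3, 8/3).

{(-1, 1), (-23/3, 8/3)}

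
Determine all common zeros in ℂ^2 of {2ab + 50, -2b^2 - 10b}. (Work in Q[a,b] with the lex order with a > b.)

{(5, -5)}

Compute a lex Gröbner basis by Buchberger's algorithm.
f_1 = 2ab + 50, LT = ab.
f_2 = -2b^2 - 10b, LT = b^2.

S(f_1,f_2): lcm = ab^2. S = -5ab + 25b.
  reduce S modulo (f_1, f_2):
  remainder 25b + 125 ≠ 0; add h_3 = 25b + 125 to the basis.

S(f_1,h_3): lcm = ab. S = -5a + 25.
  reduce S modulo (f_1, f_2, h_3):
  remainder -5a + 25 ≠ 0; add h_4 = -5a + 25 to the basis.

The other S-polynomials (S(f_2,h_3), S(f_1,h_4), S(f_2,h_4), S(h_3,h_4)) all reduce to 0 modulo the current basis, so we have a Gröbner basis.
Inter-reduce: drop elements whose leading term is divisible by another's, tail-reduce, and make monic.
Reduced Gröbner basis: {a - 5, b + 5}.

The lex basis is triangular: the last element involves only b. Solving b + 5 = 0 gives b ∈ {-5}; substituting each value into the earlier elements determines the remaining variables.
  b = -5: the earlier basis element becomes a - 5 = 0, giving a = 5 — point (5, -5).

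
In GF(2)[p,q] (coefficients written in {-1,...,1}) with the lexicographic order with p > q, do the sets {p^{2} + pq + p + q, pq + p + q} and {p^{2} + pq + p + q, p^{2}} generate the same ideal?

For a fixed monomial order, each ideal has a unique reduced Gröbner basis; comparing bases decides equality.
Buchberger on the first generating set:
f_1 = p^{2} + pq + p + q, LT = p^{2}.
f_2 = pq + p + q, LT = pq.

S(f_1,f_2): lcm = p^{2}q. S = p^{2} + pq^{2} + q^{2}.
  reduce S modulo (f_1, f_2):
  remainder p + q ≠ 0; add g_3 = p + q to the basis.

S(f_2,g_3): lcm = pq. S = p + q^{2} + q.
  reduce S modulo (f_1, f_2, g_3):
  remainder q^{2} ≠ 0; add g_4 = q^{2} to the basis.

The other S-polynomials (S(f_1,g_3), S(f_1,g_4), S(f_2,g_4), S(g_3,g_4)) all reduce to 0 modulo the current basis, so we have a Gröbner basis.
Inter-reduce: drop elements whose leading term is divisible by another's, tail-reduce, and make monic.
Reduced Gröbner basis: {p + q, q^{2}}.

Buchberger on the second generating set:
h_1 = p^{2} + pq + p + q, LT = p^{2}.
h_2 = p^{2}, LT = p^{2}.

S(h_1,h_2): lcm = p^{2}. S = pq + p + q.
  reduce S modulo (h_1, h_2):
  remainder pq + p + q ≠ 0; add k_3 = pq + p + q to the basis.

S(h_1,k_3): lcm = p^{2}q. S = p^{2} + pq^{2} + q^{2}.
  reduce S modulo (h_1, h_2, k_3):
  remainder p + q ≠ 0; add k_4 = p + q to the basis.

S(k_3,k_4): lcm = pq. S = p + q^{2} + q.
  reduce S modulo (h_1, h_2, k_3, k_4):
  remainder q^{2} ≠ 0; add k_5 = q^{2} to the basis.

The other S-polynomials (S(h_2,k_3), S(h_1,k_4), S(h_2,k_4), S(h_1,k_5), S(h_2,k_5), S(k_3,k_5), S(k_4,k_5)) all reduce to 0 modulo the current basis, so we have a Gröbner basis.
Inter-reduce: drop elements whose leading term is divisible by another's, tail-reduce, and make monic.
Reduced Gröbner basis: {p + q, q^{2}}.

Same reduced basis, so the two generating sets span the same ideal.

Yes, the ideals are equal.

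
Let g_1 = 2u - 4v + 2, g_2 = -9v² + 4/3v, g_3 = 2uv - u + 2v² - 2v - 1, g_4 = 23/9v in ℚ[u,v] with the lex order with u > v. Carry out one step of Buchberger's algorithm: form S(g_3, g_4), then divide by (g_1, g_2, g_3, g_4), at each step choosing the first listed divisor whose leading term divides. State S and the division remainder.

S(g_3, g_4) = -½u + v² - v - ½; remainder on division = 0.

lcm(LM(g_3), LM(g_4)) = uv.
S = (lcm/LT(g_3))·g_3 − (lcm/LT(g_4))·g_4 = -½u + v² - v - ½.
Reduce S modulo (g_1, g_2, g_3, g_4) in that order:
  leading term u: subtract (-¼)·g_1 from -½u + v² - v - ½ → v² - 2v
  leading term v²: subtract (-1/9)·g_2 from v² - 2v → -50/27v
  leading term v: subtract (-50/69)·g_4 from -50/27v → 0
The remainder is 0, so this S-polynomial contributes no new basis element.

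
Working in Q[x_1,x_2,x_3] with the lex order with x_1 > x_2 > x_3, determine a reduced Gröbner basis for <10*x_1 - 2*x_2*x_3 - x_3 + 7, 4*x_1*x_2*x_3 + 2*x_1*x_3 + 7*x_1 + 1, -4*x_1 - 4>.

Buchberger's algorithm terminates because the ascending chain of leading-term ideals stabilizes.

f_1 = 10*x_1 - 2*x_2*x_3 - x_3 + 7, LT = x_1.
f_2 = 4*x_1*x_2*x_3 + 2*x_1*x_3 + 7*x_1 + 1, LT = x_1*x_2*x_3.
f_3 = -4*x_1 - 4, LT = x_1.

S(f_1,f_2): lcm = x_1*x_2*x_3. S = -1/2*x_1*x_3 - 7/4*x_1 - 1/5*x_2**2*x_3**2 - 1/10*x_2*x_3**2 + 7/10*x_2*x_3 - 1/4.
  leading term x_1*x_3: subtract (-1/20*x_3)·f_1 from -1/2*x_1*x_3 - 7/4*x_1 - 1/5*x_2**2*x_3**2 - 1/10*x_2*x_3**2 + 7/10*x_2*x_3 - 1/4 → -7/4*x_1 - 1/5*x_2**2*x_3**2 - 1/5*x_2*x_3**2 + 7/10*x_2*x_3 - 1/20*x_3**2 + 7/20*x_3 - 1/4
  leading term x_1: subtract (-7/40)·f_1 from -7/4*x_1 - 1/5*x_2**2*x_3**2 - 1/5*x_2*x_3**2 + 7/10*x_2*x_3 - 1/20*x_3**2 + 7/20*x_3 - 1/4 → -1/5*x_2**2*x_3**2 - 1/5*x_2*x_3**2 + 7/20*x_2*x_3 - 1/20*x_3**2 + 7/40*x_3 + 39/40
  leading term x_2**2*x_3**2: no divisor's leading term divides it; move -1/5*x_2**2*x_3**2 to the remainder.
  leading term x_2*x_3**2: no divisor's leading term divides it; move -1/5*x_2*x_3**2 to the remainder.
  leading term x_2*x_3: no divisor's leading term divides it; move 7/20*x_2*x_3 to the remainder.
  leading term x_3**2: no divisor's leading term divides it; move -1/20*x_3**2 to the remainder.
  leading term x_3: no divisor's leading term divides it; move 7/40*x_3 to the remainder.
  leading term 1: no divisor's leading term divides it; move 39/40 to the remainder.
  remainder -1/5*x_2**2*x_3**2 - 1/5*x_2*x_3**2 + 7/20*x_2*x_3 - 1/20*x_3**2 + 7/40*x_3 + 39/40 ≠ 0; add g_4 = -1/5*x_2**2*x_3**2 - 1/5*x_2*x_3**2 + 7/20*x_2*x_3 - 1/20*x_3**2 + 7/40*x_3 + 39/40 to the basis.

S(f_1,f_3): lcm = x_1. S = -1/5*x_2*x_3 - 1/10*x_3 - 3/10.
  leading term x_2*x_3: no divisor's leading term divides it; move -1/5*x_2*x_3 to the remainder.
  leading term x_3: no divisor's leading term divides it; move -1/10*x_3 to the remainder.
  leading term 1: no divisor's leading term divides it; move -3/10 to the remainder.
  remainder -1/5*x_2*x_3 - 1/10*x_3 - 3/10 ≠ 0; add g_5 = -1/5*x_2*x_3 - 1/10*x_3 - 3/10 to the basis.

The other S-polynomials (S(f_2,f_3), S(f_1,g_4), S(f_2,g_4), S(f_3,g_4), S(f_1,g_5), S(f_2,g_5), S(f_3,g_5), S(g_4,g_5)) all reduce to 0 modulo the current basis, so we have a Gröbner basis.
Inter-reduce: drop elements whose leading term is divisible by another's, tail-reduce, and make monic.

G = {x_1 + 1, x_2*x_3 + 1/2*x_3 + 3/2}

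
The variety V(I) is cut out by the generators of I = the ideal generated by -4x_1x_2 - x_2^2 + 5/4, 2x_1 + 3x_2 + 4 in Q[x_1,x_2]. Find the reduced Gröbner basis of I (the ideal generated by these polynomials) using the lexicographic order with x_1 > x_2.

f_1 = -4x_1x_2 - x_2^2 + 5/4, LT = x_1x_2.
f_2 = 2x_1 + 3x_2 + 4, LT = x_1.

S(f_1,f_2): lcm = x_1x_2. S = -5/4x_2^2 - 2x_2 - 5/16.
  leading term x_2^2: no divisor's leading term divides it; move -5/4x_2^2 to the remainder.
  leading term x_2: no divisor's leading term divides it; move -2x_2 to the remainder.
  leading term 1: no divisor's leading term divides it; move -5/16 to the remainder.
  remainder -5/4x_2^2 - 2x_2 - 5/16 ≠ 0; add g_3 = -5/4x_2^2 - 2x_2 - 5/16 to the basis.

The other S-polynomials (S(f_1,g_3), S(f_2,g_3)) all reduce to 0 modulo the current basis, so we have a Gröbner basis.
Inter-reduce: drop elements whose leading term is divisible by another's, tail-reduce, and make monic.

G = {x_1 + 3/2x_2 + 2, x_2^2 + 8/5x_2 + 1/4}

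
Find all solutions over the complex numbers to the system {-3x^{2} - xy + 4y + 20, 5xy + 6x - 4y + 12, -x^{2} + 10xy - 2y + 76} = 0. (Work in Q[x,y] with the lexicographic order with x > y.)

{(2, -4)}

Compute a lex Gröbner basis by Buchberger's algorithm.
f_1 = -3x^{2} - xy + 4y + 20, LT = x^{2}.
f_2 = 5xy + 6x - 4y + 12, LT = xy.
f_3 = -x^{2} + 10xy - 2y + 76, LT = x^{2}.

S(f_1,f_2): lcm = x^{2}y. S = -\tfrac{6}{5}x^{2} + \tfrac{1}{3}xy^{2} + \tfrac{4}{5}xy - \tfrac{12}{5}x - \tfrac{4}{3}y^{2} - \tfrac{20}{3}y.
  reduce S modulo (f_1, f_2, f_3):
  remainder -\tfrac{84}{25}x - \tfrac{16}{15}y^{2} - \tfrac{632}{75}y - \tfrac{248}{25} ≠ 0; add h_4 = -\tfrac{84}{25}x - \tfrac{16}{15}y^{2} - \tfrac{632}{75}y - \tfrac{248}{25} to the basis.

S(f_1,f_3): lcm = x^{2}. S = \tfrac{31}{3}xy - \tfrac{10}{3}y + \tfrac{208}{3}.
  reduce S modulo (f_1, f_2, f_3, h_4):
  remainder \tfrac{248}{63}y^{2} + \tfrac{2270}{63}y + \tfrac{568}{7} ≠ 0; add h_5 = \tfrac{248}{63}y^{2} + \tfrac{2270}{63}y + \tfrac{568}{7} to the basis.

S(f_2,f_3): lcm = x^{2}y. S = \tfrac{6}{5}x^{2} + 10xy^{2} - \tfrac{4}{5}xy + \tfrac{12}{5}x - 2y^{2} + 76y.
  reduce S modulo (f_1, f_2, f_3, h_4, h_5):
  remainder -\tfrac{1433}{310}y - \tfrac{2866}{155} ≠ 0; add h_6 = -\tfrac{1433}{310}y - \tfrac{2866}{155} to the basis.

The other S-polynomials (S(f_1,h_4), S(f_2,h_4), S(f_3,h_4), S(f_1,h_5), S(f_2,h_5), S(f_3,h_5), S(h_4,h_5), S(f_1,h_6), S(f_2,h_6), S(f_3,h_6), S(h_4,h_6), S(h_5,h_6)) all reduce to 0 modulo the current basis, so we have a Gröbner basis.
Inter-reduce: drop elements whose leading term is divisible by another's, tail-reduce, and make monic.
Reduced Gröbner basis: {x - 2, y + 4}.

From the last basis element, y + 4 = 0, so y takes values in {-4}. Each choice, substituted upward through the basis, yields the corresponding point(s) of the solution set.
  y = -4: the earlier basis element becomes x - 2 = 0, giving x = 2 — point (2, -4).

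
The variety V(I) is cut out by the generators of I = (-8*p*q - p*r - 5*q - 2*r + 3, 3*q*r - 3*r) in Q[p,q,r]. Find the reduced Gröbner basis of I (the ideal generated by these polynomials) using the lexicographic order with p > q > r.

G = {p*q + 1/8*p*r + 5/8*q + 1/4*r - 3/8, p*r**2 + 8*p*r + 2*r**2 + 2*r, q*r - r}

f_1 = -8*p*q - p*r - 5*q - 2*r + 3, LT = p*q.
f_2 = 3*q*r - 3*r, LT = q*r.

S(f_1,f_2): lcm = p*q*r. S = 1/8*p*r**2 + p*r + 5/8*q*r + 1/4*r**2 - 3/8*r.
  reduce S modulo (f_1, f_2):
  remainder 1/8*p*r**2 + p*r + 1/4*r**2 + 1/4*r ≠ 0; add g_3 = 1/8*p*r**2 + p*r + 1/4*r**2 + 1/4*r to the basis.

The other S-polynomials (S(f_1,g_3), S(f_2,g_3)) all reduce to 0 modulo the current basis, so we have a Gröbner basis.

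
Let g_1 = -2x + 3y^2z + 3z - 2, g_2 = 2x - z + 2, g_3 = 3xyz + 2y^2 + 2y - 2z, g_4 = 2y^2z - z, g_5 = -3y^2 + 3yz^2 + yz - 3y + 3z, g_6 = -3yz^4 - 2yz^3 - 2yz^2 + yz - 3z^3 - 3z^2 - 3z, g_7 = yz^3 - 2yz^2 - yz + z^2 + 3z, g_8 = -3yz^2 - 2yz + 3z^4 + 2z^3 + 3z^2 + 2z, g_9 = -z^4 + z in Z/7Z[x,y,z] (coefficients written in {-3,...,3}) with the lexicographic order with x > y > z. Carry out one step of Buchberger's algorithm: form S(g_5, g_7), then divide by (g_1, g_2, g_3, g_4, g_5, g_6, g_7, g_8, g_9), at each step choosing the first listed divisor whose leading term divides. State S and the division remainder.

lcm(LM(g_5), LM(g_7)) = y^2z^3.
S = (lcm/LT(g_5))·g_5 − (lcm/LT(g_7))·g_7 = 2y^2z^2 + y^2z - yz^5 + 2yz^4 + yz^3 - yz^2 - 3yz - z^4.
Reduce S modulo (g_1, g_2, g_3, g_4, g_5, g_6, g_7, g_8, g_9) in that order:
  leading term y^2z^2: subtract (z)·g_4 from 2y^2z^2 + y^2z - yz^5 + 2yz^4 + yz^3 - yz^2 - 3yz - z^4 → y^2z - yz^5 + 2yz^4 + yz^3 - yz^2 - 3yz - z^4 + z^2
  leading term y^2z: subtract (-3)·g_4 from y^2z - yz^5 + 2yz^4 + yz^3 - yz^2 - 3yz - z^4 + z^2 → -yz^5 + 2yz^4 + yz^3 - yz^2 - 3yz - z^4 + z^2 - 3z
  leading term yz^5: subtract (-2z)·g_6 from -yz^5 + 2yz^4 + yz^3 - yz^2 - 3yz - z^4 + z^2 - 3z → -2yz^4 - 3yz^3 + yz^2 - 3yz + z^3 + 2z^2 - 3z
  leading term yz^4: subtract (3)·g_6 from -2yz^4 - 3yz^3 + yz^2 - 3yz + z^3 + 2z^2 - 3z → 3yz^3 + yz + 3z^3 - 3z^2 - z
  leading term yz^3: subtract (3)·g_7 from 3yz^3 + yz + 3z^3 - 3z^2 - z → -yz^2 - 3yz + 3z^3 + z^2 - 3z
  leading term yz^2: subtract (-2)·g_8 from -yz^2 - 3yz + 3z^3 + z^2 - 3z → -z^4 + z
  leading term z^4: subtract (1)·g_9 from -z^4 + z → 0
The remainder is 0, so this S-polynomial contributes no new basis element.
An S-polynomial is built so that the two leading terms cancel; whether anything survives reduction is exactly the Gröbner-basis criterion.

S(g_5, g_7) = 2y^2z^2 + y^2z - yz^5 + 2yz^4 + yz^3 - yz^2 - 3yz - z^4; remainder on division = 0.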